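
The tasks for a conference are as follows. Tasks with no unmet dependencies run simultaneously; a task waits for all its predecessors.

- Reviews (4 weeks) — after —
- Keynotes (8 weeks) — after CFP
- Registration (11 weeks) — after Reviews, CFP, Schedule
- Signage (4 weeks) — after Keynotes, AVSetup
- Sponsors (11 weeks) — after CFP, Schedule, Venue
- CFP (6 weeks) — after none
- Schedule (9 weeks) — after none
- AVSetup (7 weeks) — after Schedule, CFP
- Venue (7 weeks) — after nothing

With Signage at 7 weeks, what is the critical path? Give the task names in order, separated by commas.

Schedule, AVSetup, Signage

Critical path before the change: Schedule→AVSetup→Signage = 9+7+4 = 20 giving 20 weeks.
Signage lies on that path, so at 7 weeks the path becomes 23 weeks.
No other chain overtakes it, so the finish is 23 weeks.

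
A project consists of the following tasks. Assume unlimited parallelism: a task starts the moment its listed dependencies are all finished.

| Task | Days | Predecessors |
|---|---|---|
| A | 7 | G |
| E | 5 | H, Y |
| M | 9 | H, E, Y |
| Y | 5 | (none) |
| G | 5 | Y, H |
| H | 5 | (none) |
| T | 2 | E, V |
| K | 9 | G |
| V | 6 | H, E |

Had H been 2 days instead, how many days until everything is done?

19

Baseline: H→E→M = 5+5+9 = 19 → 19 days.
Since H is critical, the -3 change carries straight to that chain (now 16 days).
Now Y→E→M = 5+5+9 = 19 is longest, so the finish becomes 19 days.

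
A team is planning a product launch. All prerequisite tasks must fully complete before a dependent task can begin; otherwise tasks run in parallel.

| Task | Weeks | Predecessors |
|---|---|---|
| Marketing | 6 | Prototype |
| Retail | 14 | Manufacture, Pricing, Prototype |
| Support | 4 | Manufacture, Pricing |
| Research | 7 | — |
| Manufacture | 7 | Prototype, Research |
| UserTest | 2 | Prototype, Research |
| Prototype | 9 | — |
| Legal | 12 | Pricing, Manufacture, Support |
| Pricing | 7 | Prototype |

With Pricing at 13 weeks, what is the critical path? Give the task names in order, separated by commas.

As given, the longest chain is Prototype→Pricing→Support→Legal = 9+7+4+12 = 32, so the finish is 32 weeks.
Pricing is on the critical path; changing it to 13 makes that path 38 weeks.
No other chain overtakes it, so the finish is 38 weeks.

Prototype, Pricing, Support, Legal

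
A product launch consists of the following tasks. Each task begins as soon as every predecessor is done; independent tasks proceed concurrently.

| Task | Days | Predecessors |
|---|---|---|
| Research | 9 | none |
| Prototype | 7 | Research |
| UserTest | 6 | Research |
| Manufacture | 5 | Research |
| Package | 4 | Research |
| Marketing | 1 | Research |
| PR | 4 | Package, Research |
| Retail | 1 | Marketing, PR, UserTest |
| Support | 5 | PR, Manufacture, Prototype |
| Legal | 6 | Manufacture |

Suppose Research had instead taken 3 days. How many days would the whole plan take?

16

Critical path before the change: Research→Package→PR→Support = 9+4+4+5 = 22 giving 22 days.
Research is on the critical path; changing it to 3 makes that path 16 days.
No other chain overtakes it, so the finish is 16 days.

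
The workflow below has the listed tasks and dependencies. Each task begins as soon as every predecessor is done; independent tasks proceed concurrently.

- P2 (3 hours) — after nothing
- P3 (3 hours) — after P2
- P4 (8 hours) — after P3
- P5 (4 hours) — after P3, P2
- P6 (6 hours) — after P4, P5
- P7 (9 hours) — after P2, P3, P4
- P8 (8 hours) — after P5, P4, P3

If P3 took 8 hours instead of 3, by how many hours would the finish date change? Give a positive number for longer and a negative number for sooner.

As given, the longest chain is P2→P3→P4→P7 = 3+3+8+9 = 23, so the finish is 23 hours.
P3 lies on that path, so at 8 hours the path becomes 28 hours.
The critical path is still P2→P3→P4→P7; finish is now 28 hours.
Change in finish: 28 − 23 = +5 hours.

5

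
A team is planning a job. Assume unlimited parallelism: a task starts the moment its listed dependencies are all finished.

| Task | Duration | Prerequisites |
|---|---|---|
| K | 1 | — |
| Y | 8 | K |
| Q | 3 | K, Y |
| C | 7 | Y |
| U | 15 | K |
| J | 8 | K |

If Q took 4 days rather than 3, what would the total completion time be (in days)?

16

As given, the longest chain is K→Y→C = 1+8+7 = 16, so the finish is 16 days.
Q is off the critical path — its longest chain is 12 days, giving 4 of slack.
No other chain overtakes it, so the finish is 16 days.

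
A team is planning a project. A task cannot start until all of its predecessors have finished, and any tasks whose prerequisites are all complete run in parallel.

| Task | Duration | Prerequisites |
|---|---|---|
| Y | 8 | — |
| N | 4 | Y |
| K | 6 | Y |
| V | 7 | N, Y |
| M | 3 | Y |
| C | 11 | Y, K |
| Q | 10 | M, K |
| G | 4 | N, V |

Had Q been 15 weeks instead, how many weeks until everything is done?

As given, the longest chain is Y→K→C = 8+6+11 = 25, so the finish is 25 weeks.
The longest path through Q is only 24 weeks, so Q has float 1.
New critical path: Y→K→Q = 8+6+15 = 29 ⇒ 29 weeks.

29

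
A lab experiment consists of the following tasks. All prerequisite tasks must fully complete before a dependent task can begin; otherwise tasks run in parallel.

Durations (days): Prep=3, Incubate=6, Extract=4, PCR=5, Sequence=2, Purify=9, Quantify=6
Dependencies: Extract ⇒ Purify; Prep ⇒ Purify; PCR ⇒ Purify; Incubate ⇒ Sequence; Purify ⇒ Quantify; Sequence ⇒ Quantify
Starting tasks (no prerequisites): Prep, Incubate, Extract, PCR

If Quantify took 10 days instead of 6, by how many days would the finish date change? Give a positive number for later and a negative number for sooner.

4

Baseline: PCR→Purify→Quantify = 5+9+6 = 20 → 20 days.
Since Quantify is critical, the +4 change carries straight to that chain (now 24 days).
No other chain overtakes it, so the finish is 24 days.
Change in finish: 24 − 20 = +4 days.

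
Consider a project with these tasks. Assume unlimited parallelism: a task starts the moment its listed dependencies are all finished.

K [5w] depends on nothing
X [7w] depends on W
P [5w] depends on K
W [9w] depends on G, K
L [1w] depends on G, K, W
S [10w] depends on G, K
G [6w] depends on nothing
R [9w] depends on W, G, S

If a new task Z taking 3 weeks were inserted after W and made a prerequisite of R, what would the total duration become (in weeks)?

27

Originally the job takes 25 weeks.
With Z inserted, R now waits for max(W, G, S, Z).
New critical path: G→W→Z→R = 6+9+3+9 = 27 ⇒ 27 weeks.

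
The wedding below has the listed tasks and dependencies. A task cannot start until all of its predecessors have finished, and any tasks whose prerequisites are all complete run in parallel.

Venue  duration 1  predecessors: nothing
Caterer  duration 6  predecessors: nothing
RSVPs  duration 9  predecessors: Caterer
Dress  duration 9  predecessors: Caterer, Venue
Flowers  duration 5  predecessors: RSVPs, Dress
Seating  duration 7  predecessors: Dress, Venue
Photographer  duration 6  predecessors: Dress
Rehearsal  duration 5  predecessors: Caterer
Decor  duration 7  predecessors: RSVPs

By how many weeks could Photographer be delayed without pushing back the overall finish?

1

The longest chain is Caterer→RSVPs→Decor = 6+9+7 = 22; overall finish 22 weeks.
The longest chain containing Photographer totals 21 weeks.
Slack of Photographer = 16 − 15 = 1 week.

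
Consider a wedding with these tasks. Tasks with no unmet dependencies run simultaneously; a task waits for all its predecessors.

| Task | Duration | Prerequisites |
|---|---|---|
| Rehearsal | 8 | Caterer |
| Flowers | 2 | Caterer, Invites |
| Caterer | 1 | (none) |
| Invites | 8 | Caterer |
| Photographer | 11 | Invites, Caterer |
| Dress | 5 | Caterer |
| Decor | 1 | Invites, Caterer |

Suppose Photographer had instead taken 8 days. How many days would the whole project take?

17

Baseline: Caterer→Invites→Photographer = 1+8+11 = 20 → 20 days.
Photographer is on the critical path; changing it to 8 makes that path 17 days.
No other chain overtakes it, so the finish is 17 days.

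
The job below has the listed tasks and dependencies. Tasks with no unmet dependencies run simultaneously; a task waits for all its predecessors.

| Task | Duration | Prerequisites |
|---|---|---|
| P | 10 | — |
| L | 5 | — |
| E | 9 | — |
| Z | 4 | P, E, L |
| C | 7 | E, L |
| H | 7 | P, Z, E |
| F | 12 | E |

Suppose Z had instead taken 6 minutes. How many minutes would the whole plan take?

The binding path is P→Z→H = 10+4+7 = 21; finish at 21 minutes.
Z is on the critical path; changing it to 6 makes that path 23 minutes.
No other chain overtakes it, so the finish is 23 minutes.

23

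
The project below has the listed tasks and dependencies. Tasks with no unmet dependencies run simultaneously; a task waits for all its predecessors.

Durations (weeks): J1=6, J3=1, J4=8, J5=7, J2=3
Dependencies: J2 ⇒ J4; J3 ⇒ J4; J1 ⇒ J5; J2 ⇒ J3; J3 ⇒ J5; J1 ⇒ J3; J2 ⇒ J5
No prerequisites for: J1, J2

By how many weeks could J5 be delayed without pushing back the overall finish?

1

J1→J3→J4 = 6+1+8 = 15 sets the makespan at 15 weeks.
J5 finishes as early as 14 and must finish by 15.
So J5 can slip 15 − 14 = 1 week.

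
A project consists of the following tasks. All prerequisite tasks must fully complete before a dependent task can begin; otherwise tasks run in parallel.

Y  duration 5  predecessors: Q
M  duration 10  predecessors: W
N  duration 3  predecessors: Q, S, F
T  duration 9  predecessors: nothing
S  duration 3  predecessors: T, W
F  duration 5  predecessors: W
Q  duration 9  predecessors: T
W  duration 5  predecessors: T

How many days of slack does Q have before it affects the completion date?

1

The longest chain is T→W→M = 9+5+10 = 24; overall finish 24 days.
Longest path through Q: 23 days (earliest finish 18, latest finish 19).
Slack of Q = 10 − 9 = 1 day.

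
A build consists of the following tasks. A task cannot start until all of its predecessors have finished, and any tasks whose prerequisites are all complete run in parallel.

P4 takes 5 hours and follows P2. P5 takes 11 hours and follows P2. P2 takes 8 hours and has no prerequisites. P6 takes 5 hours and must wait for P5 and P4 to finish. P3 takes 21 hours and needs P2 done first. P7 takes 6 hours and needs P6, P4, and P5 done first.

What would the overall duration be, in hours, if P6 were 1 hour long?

29

The binding path is P2→P5→P6→P7 = 8+11+5+6 = 30; finish at 30 hours.
P6 is on the critical path; changing it to 1 makes that path 26 hours.
Now P2→P3 = 8+21 = 29 is longest, so the finish becomes 29 hours.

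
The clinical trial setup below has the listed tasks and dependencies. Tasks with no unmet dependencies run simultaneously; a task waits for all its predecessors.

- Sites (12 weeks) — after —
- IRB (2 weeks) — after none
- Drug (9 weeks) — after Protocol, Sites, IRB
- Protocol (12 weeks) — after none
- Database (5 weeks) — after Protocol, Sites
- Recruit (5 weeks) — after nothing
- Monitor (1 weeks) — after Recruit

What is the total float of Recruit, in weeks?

15

Protocol→Drug = 12+9 = 21 sets the makespan at 21 weeks.
Longest path through Recruit: 6 weeks (earliest finish 5, latest finish 20).
So Recruit can slip 20 − 5 = 15 weeks.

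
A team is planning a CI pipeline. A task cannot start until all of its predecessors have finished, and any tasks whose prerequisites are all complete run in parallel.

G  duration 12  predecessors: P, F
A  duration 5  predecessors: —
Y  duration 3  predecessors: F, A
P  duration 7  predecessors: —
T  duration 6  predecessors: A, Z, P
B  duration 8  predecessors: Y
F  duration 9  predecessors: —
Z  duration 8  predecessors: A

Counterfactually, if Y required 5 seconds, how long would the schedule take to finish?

Actual critical path: F→G = 9+12 = 21 ⇒ 21 seconds.
Y is off the critical path — its longest chain is 20 seconds, giving 1 of slack.
Now F→Y→B = 9+5+8 = 22 is longest, so the finish becomes 22 seconds.

22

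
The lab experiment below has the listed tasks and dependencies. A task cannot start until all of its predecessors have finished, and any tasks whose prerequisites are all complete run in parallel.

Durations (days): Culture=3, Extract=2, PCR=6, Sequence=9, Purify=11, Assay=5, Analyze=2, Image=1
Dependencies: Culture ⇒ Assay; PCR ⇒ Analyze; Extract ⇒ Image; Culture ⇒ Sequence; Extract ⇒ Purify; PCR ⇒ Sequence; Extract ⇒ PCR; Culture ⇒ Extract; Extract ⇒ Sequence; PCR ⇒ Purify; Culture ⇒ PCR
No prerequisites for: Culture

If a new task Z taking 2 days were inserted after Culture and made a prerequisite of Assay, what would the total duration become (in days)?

Originally the project takes 22 days.
With Z inserted, Assay now waits for max(Culture, Z).
New critical path: Culture→Extract→PCR→Purify = 3+2+6+11 = 22 ⇒ 22 days.

22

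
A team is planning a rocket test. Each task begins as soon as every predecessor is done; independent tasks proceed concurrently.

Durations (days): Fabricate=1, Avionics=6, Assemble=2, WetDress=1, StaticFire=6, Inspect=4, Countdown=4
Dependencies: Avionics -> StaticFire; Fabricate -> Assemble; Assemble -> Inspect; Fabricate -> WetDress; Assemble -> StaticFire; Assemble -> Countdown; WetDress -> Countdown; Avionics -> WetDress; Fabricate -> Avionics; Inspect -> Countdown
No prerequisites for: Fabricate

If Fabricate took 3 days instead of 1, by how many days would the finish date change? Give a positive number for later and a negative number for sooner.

The binding path is Fabricate→Avionics→StaticFire = 1+6+6 = 13; finish at 13 days.
Since Fabricate is critical, the +2 change carries straight to that chain (now 15 days).
That remains the longest chain; total 15 days.
Change in finish: 15 − 13 = +2 days.

2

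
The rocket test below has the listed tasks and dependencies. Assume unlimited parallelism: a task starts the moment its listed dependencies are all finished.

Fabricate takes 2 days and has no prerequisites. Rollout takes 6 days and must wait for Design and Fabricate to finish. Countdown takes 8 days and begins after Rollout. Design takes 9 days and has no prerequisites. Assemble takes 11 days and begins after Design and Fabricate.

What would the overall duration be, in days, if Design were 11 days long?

25

Actual critical path: Design→Rollout→Countdown = 9+6+8 = 23 ⇒ 23 days.
Since Design is critical, the +2 change carries straight to that chain (now 25 days).
No other chain overtakes it, so the finish is 25 days.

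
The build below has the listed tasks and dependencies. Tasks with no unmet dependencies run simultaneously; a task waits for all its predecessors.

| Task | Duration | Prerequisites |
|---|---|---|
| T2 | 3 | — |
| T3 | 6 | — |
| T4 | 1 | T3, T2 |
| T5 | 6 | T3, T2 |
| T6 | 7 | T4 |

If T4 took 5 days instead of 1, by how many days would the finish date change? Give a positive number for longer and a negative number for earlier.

Critical path before the change: T3→T4→T6 = 6+1+7 = 14 giving 14 days.
Since T4 is critical, the +4 change carries straight to that chain (now 18 days).
That remains the longest chain; total 18 days.
Change in finish: 18 − 14 = +4 days.

4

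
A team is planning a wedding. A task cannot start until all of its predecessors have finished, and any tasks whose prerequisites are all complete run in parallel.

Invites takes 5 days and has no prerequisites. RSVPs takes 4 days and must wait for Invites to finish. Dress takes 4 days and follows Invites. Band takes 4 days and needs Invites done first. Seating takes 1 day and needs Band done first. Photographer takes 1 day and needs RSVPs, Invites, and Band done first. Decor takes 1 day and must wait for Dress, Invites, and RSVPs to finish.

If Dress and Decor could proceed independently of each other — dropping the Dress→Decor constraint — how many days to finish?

10

With the dependency in place, Invites→RSVPs→Photographer = 5+4+1 = 10 sets the finish at 10 days.
Dropping Dress→Decor doesn't change Decor's earliest start (9); another predecessor still binds.
After: Invites→RSVPs→Photographer = 5+4+1 = 10 → 10 days.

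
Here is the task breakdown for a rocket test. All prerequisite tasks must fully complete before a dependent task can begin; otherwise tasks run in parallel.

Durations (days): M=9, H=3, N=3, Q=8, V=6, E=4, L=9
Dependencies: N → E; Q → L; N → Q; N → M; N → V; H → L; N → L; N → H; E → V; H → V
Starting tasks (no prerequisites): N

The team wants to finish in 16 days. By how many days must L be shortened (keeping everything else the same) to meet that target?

4

Current finish: 20 days; target: 16.
L is on every critical path, so each day cut from L cuts the finish by one (this holds down to a finish of 13).
Need 20 − 16 = 4 days off L → L becomes 5 days, finish becomes 16.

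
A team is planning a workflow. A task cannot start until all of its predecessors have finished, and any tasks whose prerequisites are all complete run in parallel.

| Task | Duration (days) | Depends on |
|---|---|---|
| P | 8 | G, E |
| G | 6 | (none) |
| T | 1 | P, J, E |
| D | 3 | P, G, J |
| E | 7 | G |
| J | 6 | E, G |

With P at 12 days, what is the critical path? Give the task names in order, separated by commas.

Actual critical path: G→E→P→D = 6+7+8+3 = 24 ⇒ 24 days.
Since P is critical, the +4 change carries straight to that chain (now 28 days).
That remains the longest chain; total 28 days.

G, E, P, D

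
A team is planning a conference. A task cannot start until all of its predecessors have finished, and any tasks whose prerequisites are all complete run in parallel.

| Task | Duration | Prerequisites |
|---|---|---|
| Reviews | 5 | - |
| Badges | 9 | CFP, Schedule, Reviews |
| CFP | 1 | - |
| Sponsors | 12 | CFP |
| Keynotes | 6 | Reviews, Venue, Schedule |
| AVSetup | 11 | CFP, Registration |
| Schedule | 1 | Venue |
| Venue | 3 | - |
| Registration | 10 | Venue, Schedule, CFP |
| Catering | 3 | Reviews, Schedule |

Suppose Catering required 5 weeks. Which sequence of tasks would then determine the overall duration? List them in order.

As given, the longest chain is Venue→Schedule→Registration→AVSetup = 3+1+10+11 = 25, so the finish is 25 weeks.
The longest path through Catering is only 8 weeks, so Catering has float 17.
That remains the longest chain; total 25 weeks.

Venue, Schedule, Registration, AVSetup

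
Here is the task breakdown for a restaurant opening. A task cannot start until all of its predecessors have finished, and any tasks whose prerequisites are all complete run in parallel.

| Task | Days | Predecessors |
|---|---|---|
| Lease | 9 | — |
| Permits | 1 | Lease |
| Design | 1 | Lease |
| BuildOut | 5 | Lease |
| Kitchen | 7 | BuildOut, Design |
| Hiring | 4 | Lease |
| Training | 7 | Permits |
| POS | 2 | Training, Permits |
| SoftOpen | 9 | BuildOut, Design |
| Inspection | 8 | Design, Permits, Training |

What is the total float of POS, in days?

Lease→Permits→Training→Inspection = 9+1+7+8 = 25 sets the makespan at 25 days.
Longest path through POS: 19 days (earliest finish 19, latest finish 25).
So POS can slip 25 − 19 = 6 days.

6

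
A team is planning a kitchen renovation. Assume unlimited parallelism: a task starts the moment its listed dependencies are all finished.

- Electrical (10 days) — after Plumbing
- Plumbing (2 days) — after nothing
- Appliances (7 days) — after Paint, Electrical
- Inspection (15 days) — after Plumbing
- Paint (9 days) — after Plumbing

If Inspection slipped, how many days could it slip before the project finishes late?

Plumbing→Electrical→Appliances = 2+10+7 = 19 sets the makespan at 19 days.
Longest path through Inspection: 17 days (earliest finish 17, latest finish 19).
So Inspection can slip 19 − 17 = 2 days.

2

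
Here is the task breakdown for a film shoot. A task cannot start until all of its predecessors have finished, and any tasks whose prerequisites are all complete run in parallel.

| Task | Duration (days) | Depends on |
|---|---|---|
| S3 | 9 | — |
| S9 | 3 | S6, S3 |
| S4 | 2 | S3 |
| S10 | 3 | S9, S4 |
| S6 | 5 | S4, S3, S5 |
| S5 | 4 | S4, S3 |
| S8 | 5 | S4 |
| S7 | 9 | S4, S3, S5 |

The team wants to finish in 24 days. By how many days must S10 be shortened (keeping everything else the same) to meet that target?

Current finish: 26 days; target: 24.
S10 is on every critical path, so each day cut from S10 cuts the finish by one (this holds down to a finish of 24).
Need 26 − 24 = 2 days off S10 → S10 becomes 1 day, finish becomes 24.

2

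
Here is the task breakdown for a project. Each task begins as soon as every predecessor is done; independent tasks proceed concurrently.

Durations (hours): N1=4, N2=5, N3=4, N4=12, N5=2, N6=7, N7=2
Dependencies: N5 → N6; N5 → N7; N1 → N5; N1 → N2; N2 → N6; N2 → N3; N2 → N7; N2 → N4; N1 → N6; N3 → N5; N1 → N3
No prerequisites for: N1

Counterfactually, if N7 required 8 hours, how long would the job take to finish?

23

As given, the longest chain is N1→N2→N3→N5→N6 = 4+5+4+2+7 = 22, so the finish is 22 hours.
The longest path through N7 is only 17 hours, so N7 has float 5.
Now N1→N2→N3→N5→N7 = 4+5+4+2+8 = 23 is longest, so the finish becomes 23 hours.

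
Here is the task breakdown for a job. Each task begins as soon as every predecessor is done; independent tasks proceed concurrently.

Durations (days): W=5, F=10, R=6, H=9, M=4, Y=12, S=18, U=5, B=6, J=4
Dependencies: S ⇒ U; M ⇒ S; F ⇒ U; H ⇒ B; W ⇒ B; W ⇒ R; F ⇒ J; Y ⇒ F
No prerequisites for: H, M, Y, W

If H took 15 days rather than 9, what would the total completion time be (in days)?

27

Critical path before the change: M→S→U = 4+18+5 = 27 giving 27 days.
The longest path through H is only 15 days, so H has float 12.
No other chain overtakes it, so the finish is 27 days.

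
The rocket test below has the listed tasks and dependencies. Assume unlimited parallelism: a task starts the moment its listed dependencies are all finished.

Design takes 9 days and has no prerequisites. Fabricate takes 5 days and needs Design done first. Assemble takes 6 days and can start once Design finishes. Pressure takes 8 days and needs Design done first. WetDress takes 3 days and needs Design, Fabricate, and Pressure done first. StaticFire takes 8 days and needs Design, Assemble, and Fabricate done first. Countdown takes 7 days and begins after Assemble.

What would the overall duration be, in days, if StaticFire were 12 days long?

Critical path before the change: Design→Assemble→StaticFire = 9+6+8 = 23 giving 23 days.
Since StaticFire is critical, the +4 change carries straight to that chain (now 27 days).
No other chain overtakes it, so the finish is 27 days.

27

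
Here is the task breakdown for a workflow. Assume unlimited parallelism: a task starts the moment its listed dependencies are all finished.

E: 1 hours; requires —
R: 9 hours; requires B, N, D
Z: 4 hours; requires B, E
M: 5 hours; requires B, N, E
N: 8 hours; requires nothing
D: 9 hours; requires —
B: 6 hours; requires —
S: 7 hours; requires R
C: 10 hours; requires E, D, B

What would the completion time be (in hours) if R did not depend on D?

24

Before: longest chain D→R→S = 9+9+7 = 25, finish 25.
Without D→R, R's earliest start moves from 9 to 8.
After: N→R→S = 8+9+7 = 24 → 24 hours.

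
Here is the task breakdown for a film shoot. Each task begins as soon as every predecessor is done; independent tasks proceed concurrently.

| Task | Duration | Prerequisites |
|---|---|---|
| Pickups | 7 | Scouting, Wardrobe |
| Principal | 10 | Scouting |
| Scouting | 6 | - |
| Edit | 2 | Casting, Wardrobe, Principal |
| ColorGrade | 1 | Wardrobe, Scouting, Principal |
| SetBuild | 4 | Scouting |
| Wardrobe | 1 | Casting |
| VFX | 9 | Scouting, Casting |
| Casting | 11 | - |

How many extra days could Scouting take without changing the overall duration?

The longest chain is Casting→VFX = 11+9 = 20; overall finish 20 days.
Scouting finishes as early as 6 and must finish by 8.
So Scouting can slip 8 − 6 = 2 days.

2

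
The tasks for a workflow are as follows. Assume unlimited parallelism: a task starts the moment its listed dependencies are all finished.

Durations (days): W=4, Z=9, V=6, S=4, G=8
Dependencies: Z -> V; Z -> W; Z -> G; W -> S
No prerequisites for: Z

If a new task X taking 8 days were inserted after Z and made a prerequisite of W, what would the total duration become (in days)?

25

Originally the workflow takes 17 days.
With X inserted, W now waits for max(Z, X).
New critical path: Z→X→W→S = 9+8+4+4 = 25 ⇒ 25 days.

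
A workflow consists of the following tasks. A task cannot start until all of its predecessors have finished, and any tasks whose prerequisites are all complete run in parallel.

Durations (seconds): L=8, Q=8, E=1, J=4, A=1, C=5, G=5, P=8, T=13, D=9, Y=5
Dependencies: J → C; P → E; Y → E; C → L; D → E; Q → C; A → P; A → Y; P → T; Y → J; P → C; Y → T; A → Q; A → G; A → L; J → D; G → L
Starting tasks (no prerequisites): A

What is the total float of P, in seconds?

The longest chain is A→Y→J→C→L = 1+5+4+5+8 = 23; overall finish 23 seconds.
Longest path through P: 22 seconds (earliest finish 9, latest finish 10).
Slack of P = 2 − 1 = 1 second.

1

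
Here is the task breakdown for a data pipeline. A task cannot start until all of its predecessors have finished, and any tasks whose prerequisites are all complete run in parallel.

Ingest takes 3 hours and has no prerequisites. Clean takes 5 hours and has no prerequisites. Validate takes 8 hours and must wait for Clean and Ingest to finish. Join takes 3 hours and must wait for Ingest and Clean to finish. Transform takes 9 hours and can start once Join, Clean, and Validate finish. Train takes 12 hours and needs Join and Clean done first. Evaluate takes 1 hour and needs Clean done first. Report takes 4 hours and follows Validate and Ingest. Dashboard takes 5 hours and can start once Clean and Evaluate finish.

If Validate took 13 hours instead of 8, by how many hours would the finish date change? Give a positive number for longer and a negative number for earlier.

Critical path before the change: Clean→Validate→Transform = 5+8+9 = 22 giving 22 hours.
Since Validate is critical, the +5 change carries straight to that chain (now 27 hours).
That remains the longest chain; total 27 hours.
Change in finish: 27 − 22 = +5 hours.

5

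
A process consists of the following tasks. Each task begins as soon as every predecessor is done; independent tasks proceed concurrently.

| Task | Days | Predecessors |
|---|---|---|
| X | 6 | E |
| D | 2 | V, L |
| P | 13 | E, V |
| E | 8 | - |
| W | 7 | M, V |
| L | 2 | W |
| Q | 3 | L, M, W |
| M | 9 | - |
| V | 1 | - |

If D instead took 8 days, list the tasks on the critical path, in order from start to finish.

Actual critical path: E→P = 8+13 = 21 ⇒ 21 days.
D has 1 day of float (longest path through it is 20).
Now M→W→L→D = 9+7+2+8 = 26 is longest, so the finish becomes 26 days.

M, W, L, D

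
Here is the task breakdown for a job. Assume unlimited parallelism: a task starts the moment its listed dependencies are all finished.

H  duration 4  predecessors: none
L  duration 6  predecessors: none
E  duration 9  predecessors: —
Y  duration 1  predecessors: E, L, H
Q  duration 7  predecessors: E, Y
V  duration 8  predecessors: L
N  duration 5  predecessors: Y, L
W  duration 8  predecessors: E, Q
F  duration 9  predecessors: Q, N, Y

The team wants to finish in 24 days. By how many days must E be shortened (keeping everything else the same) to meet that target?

2

Current finish: 26 days; target: 24.
E is on every critical path, so each day cut from E cuts the finish by one (this holds down to a finish of 23).
Need 26 − 24 = 2 days off E → E becomes 7 days, finish becomes 24.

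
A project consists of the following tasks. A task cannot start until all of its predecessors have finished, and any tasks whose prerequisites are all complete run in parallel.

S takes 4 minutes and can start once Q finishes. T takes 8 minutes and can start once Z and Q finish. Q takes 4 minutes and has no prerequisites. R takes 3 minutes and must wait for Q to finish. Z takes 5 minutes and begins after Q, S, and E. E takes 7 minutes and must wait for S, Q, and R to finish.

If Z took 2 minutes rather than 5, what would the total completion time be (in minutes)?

25

Baseline: Q→S→E→Z→T = 4+4+7+5+8 = 28 → 28 minutes.
Z is on the critical path; changing it to 2 makes that path 25 minutes.
The critical path is still Q→S→E→Z→T; finish is now 25 minutes.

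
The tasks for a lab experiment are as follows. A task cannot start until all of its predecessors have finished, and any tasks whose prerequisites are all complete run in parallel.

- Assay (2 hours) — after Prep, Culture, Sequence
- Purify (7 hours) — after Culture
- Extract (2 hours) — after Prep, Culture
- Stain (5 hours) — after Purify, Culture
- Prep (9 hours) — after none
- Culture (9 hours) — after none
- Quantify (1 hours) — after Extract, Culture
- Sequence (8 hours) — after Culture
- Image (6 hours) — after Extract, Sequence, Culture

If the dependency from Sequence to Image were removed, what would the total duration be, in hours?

With the dependency in place, Culture→Sequence→Image = 9+8+6 = 23 sets the finish at 23 hours.
Without Sequence→Image, Image's earliest start moves from 17 to 11.
New critical path: Culture→Purify→Stain = 9+7+5 = 21 ⇒ 21 hours.

21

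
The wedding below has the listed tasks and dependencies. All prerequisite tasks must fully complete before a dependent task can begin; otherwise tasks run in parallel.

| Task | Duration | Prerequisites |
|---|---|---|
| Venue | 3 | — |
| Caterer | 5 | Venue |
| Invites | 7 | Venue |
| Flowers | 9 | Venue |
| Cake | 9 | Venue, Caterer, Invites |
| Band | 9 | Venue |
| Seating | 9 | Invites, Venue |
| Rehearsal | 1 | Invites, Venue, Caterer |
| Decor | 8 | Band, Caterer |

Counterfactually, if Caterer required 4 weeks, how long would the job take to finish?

Critical path before the change: Venue→Band→Decor = 3+9+8 = 20 giving 20 weeks.
The longest path through Caterer is only 17 weeks, so Caterer has float 3.
That remains the longest chain; total 20 weeks.

20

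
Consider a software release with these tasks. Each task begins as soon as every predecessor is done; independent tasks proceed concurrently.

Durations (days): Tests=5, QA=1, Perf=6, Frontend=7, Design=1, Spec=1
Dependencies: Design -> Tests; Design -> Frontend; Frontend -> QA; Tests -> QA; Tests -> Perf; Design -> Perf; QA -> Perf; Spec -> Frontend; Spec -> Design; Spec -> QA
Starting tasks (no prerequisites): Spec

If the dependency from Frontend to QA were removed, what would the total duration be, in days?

Original critical path: Spec→Design→Frontend→QA→Perf = 1+1+7+1+6 = 16 ⇒ 16 days.
Without Frontend→QA, QA's earliest start moves from 9 to 7.
After: Spec→Design→Tests→QA→Perf = 1+1+5+1+6 = 14 → 14 days.

14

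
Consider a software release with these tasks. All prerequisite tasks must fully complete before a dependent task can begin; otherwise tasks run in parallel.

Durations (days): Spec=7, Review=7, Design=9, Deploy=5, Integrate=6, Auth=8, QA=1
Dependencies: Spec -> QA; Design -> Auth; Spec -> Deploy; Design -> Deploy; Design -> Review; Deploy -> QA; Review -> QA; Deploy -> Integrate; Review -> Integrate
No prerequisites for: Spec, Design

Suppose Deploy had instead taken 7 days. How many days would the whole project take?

The binding path is Design→Review→Integrate = 9+7+6 = 22; finish at 22 days.
Deploy is off the critical path — its longest chain is 20 days, giving 2 of slack.
That remains the longest chain; total 22 days.

22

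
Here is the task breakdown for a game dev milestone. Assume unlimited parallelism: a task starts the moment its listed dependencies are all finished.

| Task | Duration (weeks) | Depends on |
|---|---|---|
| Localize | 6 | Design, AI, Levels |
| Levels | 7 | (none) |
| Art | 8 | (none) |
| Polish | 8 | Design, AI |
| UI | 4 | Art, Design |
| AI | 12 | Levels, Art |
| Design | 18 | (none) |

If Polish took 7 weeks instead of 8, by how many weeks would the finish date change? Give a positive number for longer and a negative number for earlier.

-1

As given, the longest chain is Art→AI→Polish = 8+12+8 = 28, so the finish is 28 weeks.
Polish is on the critical path; changing it to 7 makes that path 27 weeks.
No other chain overtakes it, so the finish is 27 weeks.
Change in finish: 27 − 28 = -1 weeks.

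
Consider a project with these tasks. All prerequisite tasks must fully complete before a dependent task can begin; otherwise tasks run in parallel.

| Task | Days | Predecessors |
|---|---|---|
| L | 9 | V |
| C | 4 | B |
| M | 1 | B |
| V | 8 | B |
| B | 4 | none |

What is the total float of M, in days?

The longest chain is B→V→L = 4+8+9 = 21; overall finish 21 days.
The longest chain containing M totals 5 days.
So M can slip 21 − 5 = 16 days.

16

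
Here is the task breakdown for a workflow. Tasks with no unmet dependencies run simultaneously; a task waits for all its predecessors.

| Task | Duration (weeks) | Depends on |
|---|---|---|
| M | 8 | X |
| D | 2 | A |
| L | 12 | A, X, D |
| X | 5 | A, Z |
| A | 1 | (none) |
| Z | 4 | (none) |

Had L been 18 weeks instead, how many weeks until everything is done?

27

Baseline: Z→X→L = 4+5+12 = 21 → 21 weeks.
L is on the critical path; changing it to 18 makes that path 27 weeks.
The critical path is still Z→X→L; finish is now 27 weeks.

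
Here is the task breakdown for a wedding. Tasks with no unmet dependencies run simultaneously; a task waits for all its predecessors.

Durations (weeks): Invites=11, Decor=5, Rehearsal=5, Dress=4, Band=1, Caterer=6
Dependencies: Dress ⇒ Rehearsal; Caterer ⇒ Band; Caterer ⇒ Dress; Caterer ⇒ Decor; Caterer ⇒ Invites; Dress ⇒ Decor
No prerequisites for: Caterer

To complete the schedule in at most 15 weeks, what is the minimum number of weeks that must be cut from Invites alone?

2

Current finish: 17 weeks; target: 15.
Invites is on every critical path, so each week cut from Invites cuts the finish by one (this holds down to a finish of 15).
Need 17 − 15 = 2 weeks off Invites → Invites becomes 9 weeks, finish becomes 15.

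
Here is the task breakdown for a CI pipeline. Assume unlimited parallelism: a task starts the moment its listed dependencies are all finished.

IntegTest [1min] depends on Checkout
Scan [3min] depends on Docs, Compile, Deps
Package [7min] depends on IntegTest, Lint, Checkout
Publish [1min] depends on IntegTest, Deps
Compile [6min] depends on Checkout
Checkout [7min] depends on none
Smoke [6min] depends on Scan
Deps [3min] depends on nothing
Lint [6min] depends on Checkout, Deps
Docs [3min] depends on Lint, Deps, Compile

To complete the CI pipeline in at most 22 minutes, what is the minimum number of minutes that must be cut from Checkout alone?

3

Current finish: 25 minutes; target: 22.
Checkout is on every critical path, so each minute cut from Checkout cuts the finish by one (this holds down to a finish of 21).
Need 25 − 22 = 3 minutes off Checkout → Checkout becomes 4 minutes, finish becomes 22.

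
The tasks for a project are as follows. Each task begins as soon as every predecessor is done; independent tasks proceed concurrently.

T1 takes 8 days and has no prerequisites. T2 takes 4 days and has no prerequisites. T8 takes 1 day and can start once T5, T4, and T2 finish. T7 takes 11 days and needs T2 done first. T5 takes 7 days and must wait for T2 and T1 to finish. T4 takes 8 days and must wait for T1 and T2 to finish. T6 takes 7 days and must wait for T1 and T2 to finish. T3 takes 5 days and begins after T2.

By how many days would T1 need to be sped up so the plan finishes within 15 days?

2

Current finish: 17 days; target: 15.
T1 is on every critical path, so each day cut from T1 cuts the finish by one (this holds down to a finish of 15).
Need 17 − 15 = 2 days off T1 → T1 becomes 6 days, finish becomes 15.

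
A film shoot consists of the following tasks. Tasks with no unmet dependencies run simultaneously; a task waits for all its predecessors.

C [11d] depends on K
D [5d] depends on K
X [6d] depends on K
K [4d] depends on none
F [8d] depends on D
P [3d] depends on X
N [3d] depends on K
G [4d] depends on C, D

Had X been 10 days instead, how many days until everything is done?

Actual critical path: K→C→G = 4+11+4 = 19 ⇒ 19 days.
The longest path through X is only 13 days, so X has float 6.
No other chain overtakes it, so the finish is 19 days.

19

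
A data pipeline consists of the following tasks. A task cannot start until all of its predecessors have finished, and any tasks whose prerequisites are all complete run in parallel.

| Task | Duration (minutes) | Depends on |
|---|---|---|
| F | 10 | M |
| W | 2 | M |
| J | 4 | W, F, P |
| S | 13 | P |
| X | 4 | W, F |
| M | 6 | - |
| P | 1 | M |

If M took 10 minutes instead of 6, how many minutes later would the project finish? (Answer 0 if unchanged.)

Baseline: M→F→X = 6+10+4 = 20 → 20 minutes.
M is on the critical path; changing it to 10 makes that path 24 minutes.
No other chain overtakes it, so the finish is 24 minutes.
Change in finish: 24 − 20 = +4 minutes.

4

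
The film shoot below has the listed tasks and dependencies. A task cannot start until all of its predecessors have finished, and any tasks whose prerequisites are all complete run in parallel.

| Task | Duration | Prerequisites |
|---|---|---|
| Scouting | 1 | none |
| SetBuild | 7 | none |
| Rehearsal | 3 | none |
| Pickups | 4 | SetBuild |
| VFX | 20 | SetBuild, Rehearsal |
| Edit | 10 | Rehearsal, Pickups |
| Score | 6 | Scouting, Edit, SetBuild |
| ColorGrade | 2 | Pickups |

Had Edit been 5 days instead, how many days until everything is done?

Critical path before the change: SetBuild→Pickups→Edit→Score = 7+4+10+6 = 27 giving 27 days.
Edit lies on that path, so at 5 days the path becomes 22 days.
The binding chain switches to SetBuild→VFX = 7+20 = 27; finish 27 days.

27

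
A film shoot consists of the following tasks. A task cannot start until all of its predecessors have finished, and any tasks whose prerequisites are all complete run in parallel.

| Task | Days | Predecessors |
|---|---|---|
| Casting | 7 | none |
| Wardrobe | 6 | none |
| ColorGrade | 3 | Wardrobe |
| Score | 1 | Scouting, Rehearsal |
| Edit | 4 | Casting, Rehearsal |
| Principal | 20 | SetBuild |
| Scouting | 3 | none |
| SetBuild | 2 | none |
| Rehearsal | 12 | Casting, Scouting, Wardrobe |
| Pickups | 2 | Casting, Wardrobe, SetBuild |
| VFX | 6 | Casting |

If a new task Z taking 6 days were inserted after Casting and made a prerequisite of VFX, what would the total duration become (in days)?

23

Originally the plan takes 23 days.
With Z inserted, VFX now waits for max(Casting, Z).
New critical path: Casting→Rehearsal→Edit = 7+12+4 = 23 ⇒ 23 days.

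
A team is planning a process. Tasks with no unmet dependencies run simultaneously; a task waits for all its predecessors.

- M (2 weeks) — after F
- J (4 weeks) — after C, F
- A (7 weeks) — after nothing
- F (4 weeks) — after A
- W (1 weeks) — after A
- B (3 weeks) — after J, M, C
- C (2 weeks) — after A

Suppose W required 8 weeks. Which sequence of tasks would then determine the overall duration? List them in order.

A, F, J, B

Critical path before the change: A→F→J→B = 7+4+4+3 = 18 giving 18 weeks.
W is off the critical path — its longest chain is 8 weeks, giving 10 of slack.
The critical path is still A→F→J→B; finish is now 18 weeks.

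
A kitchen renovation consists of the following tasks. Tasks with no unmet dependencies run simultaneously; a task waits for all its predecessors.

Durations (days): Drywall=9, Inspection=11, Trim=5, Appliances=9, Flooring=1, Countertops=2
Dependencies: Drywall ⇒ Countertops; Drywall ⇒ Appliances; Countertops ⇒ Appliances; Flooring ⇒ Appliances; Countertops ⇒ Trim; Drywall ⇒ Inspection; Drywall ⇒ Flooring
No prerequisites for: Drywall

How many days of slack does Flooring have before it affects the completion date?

1

The longest chain is Drywall→Countertops→Appliances = 9+2+9 = 20; overall finish 20 days.
Longest path through Flooring: 19 days (earliest finish 10, latest finish 11).
Float = 20 − 19 = 1.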